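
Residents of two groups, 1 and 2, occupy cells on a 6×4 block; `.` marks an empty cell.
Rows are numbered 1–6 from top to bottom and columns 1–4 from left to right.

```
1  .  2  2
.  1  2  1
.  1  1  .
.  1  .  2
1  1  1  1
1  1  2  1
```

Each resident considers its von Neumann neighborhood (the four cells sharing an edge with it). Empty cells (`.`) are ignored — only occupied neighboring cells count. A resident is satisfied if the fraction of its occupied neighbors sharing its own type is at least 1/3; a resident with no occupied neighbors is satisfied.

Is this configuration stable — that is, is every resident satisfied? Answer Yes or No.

No

Row 1: (1,1)1 0/0 ✓ · (1,3)2 2/2 ✓ · (1,4)2 1/2 ✓
Row 2: (2,2)1 1/2 ✓ · (2,3)2 1/4 ✗ · (2,4)1 0/2 ✗
Row 3: (3,2)1 3/3 ✓ · (3,3)1 1/2 ✓
Row 4: (4,2)1 2/2 ✓ · (4,4)2 0/1 ✗
Row 5: (5,1)1 2/2 ✓ · (5,2)1 4/4 ✓ · (5,3)1 2/3 ✓ · (5,4)1 2/3 ✓
Row 6: (6,1)1 2/2 ✓ · (6,2)1 2/3 ✓ · (6,3)2 0/3 ✗ · (6,4)1 1/2 ✓
For instance (2,3) has only 1/4 same-type neighbors, below 1/3.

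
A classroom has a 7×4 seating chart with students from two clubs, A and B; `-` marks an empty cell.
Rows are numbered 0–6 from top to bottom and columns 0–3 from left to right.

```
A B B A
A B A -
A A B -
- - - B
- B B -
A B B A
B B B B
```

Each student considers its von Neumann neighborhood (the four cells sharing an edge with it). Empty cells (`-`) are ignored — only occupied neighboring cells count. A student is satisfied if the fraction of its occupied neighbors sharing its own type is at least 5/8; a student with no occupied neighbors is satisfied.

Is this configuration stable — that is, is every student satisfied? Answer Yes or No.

Row 0: (0,0)A 1/2 unhappy · (0,1)B 2/3 ok · (0,2)B 1/3 unhappy · (0,3)A 0/1 unhappy
Row 1: (1,0)A 2/3 ok · (1,1)B 1/4 unhappy · (1,2)A 0/3 unhappy
Row 2: (2,0)A 2/2 ok · (2,1)A 1/3 unhappy · (2,2)B 0/2 unhappy
Row 3: (3,3)B 0/0 ok
Row 4: (4,1)B 2/2 ok · (4,2)B 2/2 ok
Row 5: (5,0)A 0/2 unhappy · (5,1)B 3/4 ok · (5,2)B 3/4 ok · (5,3)A 0/2 unhappy
Row 6: (6,0)B 1/2 unhappy · (6,1)B 3/3 ok · (6,2)B 3/3 ok · (6,3)B 1/2 unhappy
For instance (0,0) has only 1/2 same-type neighbors, below 5/8.

No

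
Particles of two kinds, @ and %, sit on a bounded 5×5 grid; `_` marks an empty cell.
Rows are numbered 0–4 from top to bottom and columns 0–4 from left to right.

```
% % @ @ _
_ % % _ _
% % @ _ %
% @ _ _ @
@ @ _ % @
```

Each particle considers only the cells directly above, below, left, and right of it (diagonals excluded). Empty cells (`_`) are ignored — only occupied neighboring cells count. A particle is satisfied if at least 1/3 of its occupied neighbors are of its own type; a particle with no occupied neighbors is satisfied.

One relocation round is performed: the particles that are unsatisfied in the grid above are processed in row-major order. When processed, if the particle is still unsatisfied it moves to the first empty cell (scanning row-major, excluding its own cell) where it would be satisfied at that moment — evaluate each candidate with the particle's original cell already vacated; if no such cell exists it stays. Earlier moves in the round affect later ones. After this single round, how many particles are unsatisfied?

Initially unsatisfied (in order): (2,2), (2,4), (4,3).
  (2,2) → (0,4).
  (2,4) → (1,0).
  (4,3) → (1,3).
Resulting grid:
% % @ @ @
% % % % _
% % _ _ _
% @ _ _ @
@ @ _ _ @
All satisfied now.

0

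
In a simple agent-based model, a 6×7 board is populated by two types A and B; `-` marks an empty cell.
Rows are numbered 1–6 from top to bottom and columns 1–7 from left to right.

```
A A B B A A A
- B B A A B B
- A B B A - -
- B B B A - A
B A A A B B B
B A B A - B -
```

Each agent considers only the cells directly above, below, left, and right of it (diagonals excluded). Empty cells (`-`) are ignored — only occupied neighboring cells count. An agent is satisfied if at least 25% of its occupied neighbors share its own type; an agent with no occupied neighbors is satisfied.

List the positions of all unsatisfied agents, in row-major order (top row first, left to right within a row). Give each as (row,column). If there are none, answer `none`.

(3,2), (4,7), (6,3)

Row 1: (1,1)A 1/1 satisfied · (1,2)A 1/3 satisfied · (1,3)B 2/3 satisfied · (1,4)B 1/3 satisfied · (1,5)A 2/3 satisfied · (1,6)A 2/3 satisfied · (1,7)A 1/2 satisfied
Row 2: (2,2)B 1/3 satisfied · (2,3)B 3/4 satisfied · (2,4)A 1/4 satisfied · (2,5)A 3/4 satisfied · (2,6)B 1/3 satisfied · (2,7)B 1/2 satisfied
Row 3: (3,2)A 0/3 not · (3,3)B 3/4 satisfied · (3,4)B 2/4 satisfied · (3,5)A 2/3 satisfied
Row 4: (4,2)B 1/3 satisfied · (4,3)B 3/4 satisfied · (4,4)B 2/4 satisfied · (4,5)A 1/3 satisfied · (4,7)A 0/1 not
Row 5: (5,1)B 1/2 satisfied · (5,2)A 2/4 satisfied · (5,3)A 2/4 satisfied · (5,4)A 2/4 satisfied · (5,5)B 1/3 satisfied · (5,6)B 3/3 satisfied · (5,7)B 1/2 satisfied
Row 6: (6,1)B 1/2 satisfied · (6,2)A 1/3 satisfied · (6,3)B 0/3 not · (6,4)A 1/2 satisfied · (6,6)B 1/1 satisfied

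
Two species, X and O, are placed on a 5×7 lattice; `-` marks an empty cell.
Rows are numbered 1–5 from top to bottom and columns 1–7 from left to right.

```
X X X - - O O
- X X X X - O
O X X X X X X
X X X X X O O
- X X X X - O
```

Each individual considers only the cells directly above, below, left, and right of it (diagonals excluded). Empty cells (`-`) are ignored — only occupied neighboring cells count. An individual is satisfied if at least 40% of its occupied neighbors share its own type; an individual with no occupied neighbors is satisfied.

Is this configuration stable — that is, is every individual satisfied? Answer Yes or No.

Row 1: (1,1)X 1/1 satisfied · (1,2)X 3/3 satisfied · (1,3)X 2/2 satisfied · (1,6)O 1/1 satisfied · (1,7)O 2/2 satisfied
Row 2: (2,2)X 3/3 satisfied · (2,3)X 4/4 satisfied · (2,4)X 3/3 satisfied · (2,5)X 2/2 satisfied · (2,7)O 1/2 satisfied
Row 3: (3,1)O 0/2 not · (3,2)X 3/4 satisfied · (3,3)X 4/4 satisfied · (3,4)X 4/4 satisfied · (3,5)X 4/4 satisfied · (3,6)X 2/3 satisfied · (3,7)X 1/3 not
Row 4: (4,1)X 1/2 satisfied · (4,2)X 4/4 satisfied · (4,3)X 4/4 satisfied · (4,4)X 4/4 satisfied · (4,5)X 3/4 satisfied · (4,6)O 1/3 not · (4,7)O 2/3 satisfied
Row 5: (5,2)X 2/2 satisfied · (5,3)X 3/3 satisfied · (5,4)X 3/3 satisfied · (5,5)X 2/2 satisfied · (5,7)O 1/1 satisfied
For instance (3,1) has only 0/2 same-type neighbors, below 2/5.

No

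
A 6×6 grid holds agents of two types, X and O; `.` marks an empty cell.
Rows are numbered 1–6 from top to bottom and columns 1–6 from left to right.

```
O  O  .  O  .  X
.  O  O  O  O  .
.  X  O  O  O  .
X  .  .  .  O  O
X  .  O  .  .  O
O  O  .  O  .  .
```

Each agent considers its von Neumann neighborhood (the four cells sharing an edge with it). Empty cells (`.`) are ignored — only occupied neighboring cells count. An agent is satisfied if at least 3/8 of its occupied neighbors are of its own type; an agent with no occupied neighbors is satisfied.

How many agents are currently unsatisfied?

(1,1)O 1/1 satisfied
(1,2)O 2/2 satisfied
(1,4)O 1/1 satisfied
(1,6)X 0/0 satisfied
(2,2)O 2/3 satisfied
(2,3)O 3/3 satisfied
(2,4)O 4/4 satisfied
(2,5)O 2/2 satisfied
(3,2)X 0/2 not
(3,3)O 2/3 satisfied
(3,4)O 3/3 satisfied
(3,5)O 3/3 satisfied
(4,1)X 1/1 satisfied
(4,5)O 2/2 satisfied
(4,6)O 2/2 satisfied
(5,1)X 1/2 satisfied
(5,3)O 0/0 satisfied
(5,6)O 1/1 satisfied
(6,1)O 1/2 satisfied
(6,2)O 1/1 satisfied
(6,4)O 0/0 satisfied
Unsatisfied: (3,2) — 1 in total.

1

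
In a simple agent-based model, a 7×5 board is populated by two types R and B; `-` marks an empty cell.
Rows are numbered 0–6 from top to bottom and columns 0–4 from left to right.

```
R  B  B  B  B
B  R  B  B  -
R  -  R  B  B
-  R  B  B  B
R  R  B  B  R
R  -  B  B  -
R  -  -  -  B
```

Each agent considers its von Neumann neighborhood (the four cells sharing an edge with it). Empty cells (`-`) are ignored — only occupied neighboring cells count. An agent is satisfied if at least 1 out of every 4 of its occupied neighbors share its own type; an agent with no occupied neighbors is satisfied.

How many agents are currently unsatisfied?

(0,0)R 0/2 not
(0,1)B 1/3 satisfied
(0,2)B 3/3 satisfied
(0,3)B 3/3 satisfied
(0,4)B 1/1 satisfied
(1,0)B 0/3 not
(1,1)R 0/3 not
(1,2)B 2/4 satisfied
(1,3)B 3/3 satisfied
(2,0)R 0/1 not
(2,2)R 0/3 not
(2,3)B 3/4 satisfied
(2,4)B 2/2 satisfied
(3,1)R 1/2 satisfied
(3,2)B 2/4 satisfied
(3,3)B 4/4 satisfied
(3,4)B 2/3 satisfied
(4,0)R 2/2 satisfied
(4,1)R 2/3 satisfied
(4,2)B 3/4 satisfied
(4,3)B 3/4 satisfied
(4,4)R 0/2 not
(5,0)R 2/2 satisfied
(5,2)B 2/2 satisfied
(5,3)B 2/2 satisfied
(6,0)R 1/1 satisfied
(6,4)B 0/0 satisfied
Unsatisfied: (0,0), (1,0), (1,1), (2,0), (2,2), (4,4) — 6 in total.

6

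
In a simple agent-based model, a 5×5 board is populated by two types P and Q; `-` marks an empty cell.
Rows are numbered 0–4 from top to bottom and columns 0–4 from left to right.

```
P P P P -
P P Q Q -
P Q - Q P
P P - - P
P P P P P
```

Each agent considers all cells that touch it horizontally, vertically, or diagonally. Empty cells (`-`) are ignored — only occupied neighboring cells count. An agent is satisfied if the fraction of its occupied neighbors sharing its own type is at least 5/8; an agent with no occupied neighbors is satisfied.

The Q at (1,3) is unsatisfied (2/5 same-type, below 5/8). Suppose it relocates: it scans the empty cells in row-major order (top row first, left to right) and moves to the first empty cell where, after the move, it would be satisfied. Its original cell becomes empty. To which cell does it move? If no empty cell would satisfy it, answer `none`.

none

Vacating (1,3). Empty cells in order:
  (0,4): 0/1 same-type → still unsatisfied.
  (1,4): 1/3 same-type → still unsatisfied.
  (2,2): 3/5 same-type → still unsatisfied.
  (3,2): 2/6 same-type → still unsatisfied.
  (3,3): 1/6 same-type → still unsatisfied.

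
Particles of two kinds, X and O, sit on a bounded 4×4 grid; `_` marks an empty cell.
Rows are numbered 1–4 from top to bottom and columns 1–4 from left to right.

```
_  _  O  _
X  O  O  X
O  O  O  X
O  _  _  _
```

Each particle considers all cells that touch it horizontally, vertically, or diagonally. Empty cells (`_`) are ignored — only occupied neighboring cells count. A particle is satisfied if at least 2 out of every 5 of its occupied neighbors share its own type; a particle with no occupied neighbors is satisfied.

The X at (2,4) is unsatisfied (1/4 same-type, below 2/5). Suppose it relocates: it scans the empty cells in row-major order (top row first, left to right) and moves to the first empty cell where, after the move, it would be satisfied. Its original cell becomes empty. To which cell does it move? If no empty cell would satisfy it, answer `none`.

(1,1)

Vacating (2,4). Empty cells in order:
  (1,1): 1/2 same-type → satisfied — stop here.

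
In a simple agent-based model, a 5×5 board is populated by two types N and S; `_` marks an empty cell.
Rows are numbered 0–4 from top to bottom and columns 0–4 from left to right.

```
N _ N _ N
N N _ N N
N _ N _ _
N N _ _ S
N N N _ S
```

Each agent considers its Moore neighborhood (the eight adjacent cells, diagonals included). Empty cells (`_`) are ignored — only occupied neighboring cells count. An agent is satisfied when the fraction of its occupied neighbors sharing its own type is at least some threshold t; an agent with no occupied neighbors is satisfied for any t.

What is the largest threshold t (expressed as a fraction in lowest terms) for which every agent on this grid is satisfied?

(0,0)N 2/2
(0,2)N 2/2
(0,4)N 2/2
(1,0)N 3/3
(1,1)N 5/5
(1,3)N 4/4
(1,4)N 2/2
(2,0)N 4/4
(2,2)N 3/3
(3,0)N 4/4
(3,1)N 6/6
(3,4)S 1/1
(4,0)N 3/3
(4,1)N 4/4
(4,2)N 2/2
(4,4)S 1/1
The smallest same-type fraction is 2/2 at (0,0), which reduces to 1/1. Any threshold above that leaves this agent unsatisfied.

1/1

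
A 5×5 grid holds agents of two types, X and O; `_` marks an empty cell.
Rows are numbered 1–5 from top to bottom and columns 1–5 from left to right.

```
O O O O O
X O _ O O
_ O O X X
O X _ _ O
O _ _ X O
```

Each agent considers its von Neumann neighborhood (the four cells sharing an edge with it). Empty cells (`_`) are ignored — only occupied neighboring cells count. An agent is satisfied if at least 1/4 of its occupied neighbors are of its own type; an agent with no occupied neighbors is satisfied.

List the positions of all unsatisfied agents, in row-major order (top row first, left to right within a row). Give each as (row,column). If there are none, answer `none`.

Row 1: (1,1)O 1/2 satisfied · (1,2)O 3/3 satisfied · (1,3)O 2/2 satisfied · (1,4)O 3/3 satisfied · (1,5)O 2/2 satisfied
Row 2: (2,1)X 0/2 not · (2,2)O 2/3 satisfied · (2,4)O 2/3 satisfied · (2,5)O 2/3 satisfied
Row 3: (3,2)O 2/3 satisfied · (3,3)O 1/2 satisfied · (3,4)X 1/3 satisfied · (3,5)X 1/3 satisfied
Row 4: (4,1)O 1/2 satisfied · (4,2)X 0/2 not · (4,5)O 1/2 satisfied
Row 5: (5,1)O 1/1 satisfied · (5,4)X 0/1 not · (5,5)O 1/2 satisfied

(2,1), (4,2), (5,4)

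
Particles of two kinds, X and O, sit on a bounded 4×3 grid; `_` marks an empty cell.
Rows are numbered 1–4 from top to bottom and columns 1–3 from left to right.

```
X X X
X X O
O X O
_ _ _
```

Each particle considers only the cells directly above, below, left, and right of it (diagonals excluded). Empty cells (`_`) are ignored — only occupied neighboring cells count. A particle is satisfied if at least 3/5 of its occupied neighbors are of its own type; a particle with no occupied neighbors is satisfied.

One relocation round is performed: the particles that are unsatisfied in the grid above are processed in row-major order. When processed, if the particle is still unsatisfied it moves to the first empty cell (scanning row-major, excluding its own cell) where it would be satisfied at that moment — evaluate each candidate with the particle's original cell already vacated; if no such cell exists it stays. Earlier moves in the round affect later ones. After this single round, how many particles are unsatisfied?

Initially unsatisfied (in order): (1,3), (2,3), (3,1), (3,2), (3,3).
  (1,3) → (4,2).
  (2,3): no empty cell satisfies it; stays.
  (3,1): no empty cell satisfies it; stays.
  (3,2): no empty cell satisfies it; stays.
  (3,3): no empty cell satisfies it; stays.
Resulting grid:
X X _
X X O
O X O
_ X _
Unsatisfied now: (2,3), (3,1), (3,2), (3,3).

4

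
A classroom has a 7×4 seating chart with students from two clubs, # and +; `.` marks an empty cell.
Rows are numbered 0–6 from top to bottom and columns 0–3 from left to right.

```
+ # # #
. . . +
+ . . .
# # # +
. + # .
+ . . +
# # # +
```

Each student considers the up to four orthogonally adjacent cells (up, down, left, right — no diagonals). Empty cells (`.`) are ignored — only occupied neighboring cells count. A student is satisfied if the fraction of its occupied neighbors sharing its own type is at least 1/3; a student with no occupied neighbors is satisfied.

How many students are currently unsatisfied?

(0,0)+ 0/1 ✗
(0,1)# 1/2 ✓
(0,2)# 2/2 ✓
(0,3)# 1/2 ✓
(1,3)+ 0/1 ✗
(2,0)+ 0/1 ✗
(3,0)# 1/2 ✓
(3,1)# 2/3 ✓
(3,2)# 2/3 ✓
(3,3)+ 0/1 ✗
(4,1)+ 0/2 ✗
(4,2)# 1/2 ✓
(5,0)+ 0/1 ✗
(5,3)+ 1/1 ✓
(6,0)# 1/2 ✓
(6,1)# 2/2 ✓
(6,2)# 1/2 ✓
(6,3)+ 1/2 ✓
Unsatisfied: (0,0), (1,3), (2,0), (3,3), (4,1), (5,0) — 6 in total.

6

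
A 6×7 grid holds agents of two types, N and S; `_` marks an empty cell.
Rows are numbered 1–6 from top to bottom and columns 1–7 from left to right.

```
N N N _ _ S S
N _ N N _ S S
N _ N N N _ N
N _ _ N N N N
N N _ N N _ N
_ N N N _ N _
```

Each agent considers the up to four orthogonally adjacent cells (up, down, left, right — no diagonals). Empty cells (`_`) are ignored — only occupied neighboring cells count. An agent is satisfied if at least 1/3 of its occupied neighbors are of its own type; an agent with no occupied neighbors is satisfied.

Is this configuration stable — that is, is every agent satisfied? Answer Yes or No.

Yes

(1,1)N 2/2 ok
(1,2)N 2/2 ok
(1,3)N 2/2 ok
(1,6)S 2/2 ok
(1,7)S 2/2 ok
(2,1)N 2/2 ok
(2,3)N 3/3 ok
(2,4)N 2/2 ok
(2,6)S 2/2 ok
(2,7)S 2/3 ok
(3,1)N 2/2 ok
(3,3)N 2/2 ok
(3,4)N 4/4 ok
(3,5)N 2/2 ok
(3,7)N 1/2 ok
(4,1)N 2/2 ok
(4,4)N 3/3 ok
(4,5)N 4/4 ok
(4,6)N 2/2 ok
(4,7)N 3/3 ok
(5,1)N 2/2 ok
(5,2)N 2/2 ok
(5,4)N 3/3 ok
(5,5)N 2/2 ok
(5,7)N 1/1 ok
(6,2)N 2/2 ok
(6,3)N 2/2 ok
(6,4)N 2/2 ok
(6,6)N 0/0 ok
All meet the threshold, so the configuration is stable.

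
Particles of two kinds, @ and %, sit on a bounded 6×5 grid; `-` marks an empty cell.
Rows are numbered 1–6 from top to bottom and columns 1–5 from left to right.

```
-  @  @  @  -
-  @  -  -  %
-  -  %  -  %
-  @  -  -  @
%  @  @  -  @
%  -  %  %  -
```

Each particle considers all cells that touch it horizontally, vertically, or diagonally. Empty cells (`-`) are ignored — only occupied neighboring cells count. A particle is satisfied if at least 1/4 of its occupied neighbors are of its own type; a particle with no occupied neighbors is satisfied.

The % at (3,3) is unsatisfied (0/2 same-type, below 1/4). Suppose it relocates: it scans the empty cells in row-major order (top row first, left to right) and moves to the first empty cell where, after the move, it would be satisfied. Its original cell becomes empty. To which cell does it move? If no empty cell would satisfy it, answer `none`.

(1,5)

Vacating (3,3). Empty cells in order:
  (1,1): 0/2 same-type → still unsatisfied.
  (1,5): 1/2 same-type → satisfied — stop here.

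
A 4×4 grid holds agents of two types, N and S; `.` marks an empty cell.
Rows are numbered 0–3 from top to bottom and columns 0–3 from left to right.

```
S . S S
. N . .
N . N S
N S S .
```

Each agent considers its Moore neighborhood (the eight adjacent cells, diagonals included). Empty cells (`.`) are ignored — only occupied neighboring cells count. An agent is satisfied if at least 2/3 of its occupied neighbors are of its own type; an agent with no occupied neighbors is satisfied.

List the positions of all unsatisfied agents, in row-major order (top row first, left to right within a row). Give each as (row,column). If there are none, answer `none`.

(0,0)S 0/1 ✗
(0,2)S 1/2 ✗
(0,3)S 1/1 ✓
(1,1)N 2/4 ✗
(2,0)N 2/3 ✓
(2,2)N 1/4 ✗
(2,3)S 1/2 ✗
(3,0)N 1/2 ✗
(3,1)S 1/4 ✗
(3,2)S 2/3 ✓

(0,0), (0,2), (1,1), (2,2), (2,3), (3,0), (3,1)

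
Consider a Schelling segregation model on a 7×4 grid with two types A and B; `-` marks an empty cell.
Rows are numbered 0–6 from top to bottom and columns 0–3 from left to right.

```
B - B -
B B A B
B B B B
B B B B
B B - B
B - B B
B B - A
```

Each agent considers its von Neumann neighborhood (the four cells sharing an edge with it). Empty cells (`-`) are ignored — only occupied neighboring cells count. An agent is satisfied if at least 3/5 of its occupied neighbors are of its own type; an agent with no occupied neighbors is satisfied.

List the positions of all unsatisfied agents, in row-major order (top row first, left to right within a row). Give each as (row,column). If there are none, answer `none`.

(0,2), (1,2), (1,3), (6,3)

(0,0)B 1/1 satisfied
(0,2)B 0/1 not
(1,0)B 3/3 satisfied
(1,1)B 2/3 satisfied
(1,2)A 0/4 not
(1,3)B 1/2 not
(2,0)B 3/3 satisfied
(2,1)B 4/4 satisfied
(2,2)B 3/4 satisfied
(2,3)B 3/3 satisfied
(3,0)B 3/3 satisfied
(3,1)B 4/4 satisfied
(3,2)B 3/3 satisfied
(3,3)B 3/3 satisfied
(4,0)B 3/3 satisfied
(4,1)B 2/2 satisfied
(4,3)B 2/2 satisfied
(5,0)B 2/2 satisfied
(5,2)B 1/1 satisfied
(5,3)B 2/3 satisfied
(6,0)B 2/2 satisfied
(6,1)B 1/1 satisfied
(6,3)A 0/1 not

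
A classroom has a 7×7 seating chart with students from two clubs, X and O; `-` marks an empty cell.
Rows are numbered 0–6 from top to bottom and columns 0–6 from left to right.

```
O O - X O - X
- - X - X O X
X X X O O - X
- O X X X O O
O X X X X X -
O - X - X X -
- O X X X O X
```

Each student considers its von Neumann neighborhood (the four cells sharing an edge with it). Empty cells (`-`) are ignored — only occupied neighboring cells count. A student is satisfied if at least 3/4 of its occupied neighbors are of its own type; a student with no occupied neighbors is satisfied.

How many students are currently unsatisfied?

22

Row 0: (0,0)O 1/1 satisfied · (0,1)O 1/1 satisfied · (0,3)X 0/1 not · (0,4)O 0/2 not · (0,6)X 1/1 satisfied
Row 1: (1,2)X 1/1 satisfied · (1,4)X 0/3 not · (1,5)O 0/2 not · (1,6)X 2/3 not
Row 2: (2,0)X 1/1 satisfied · (2,1)X 2/3 not · (2,2)X 3/4 satisfied · (2,3)O 1/3 not · (2,4)O 1/3 not · (2,6)X 1/2 not
Row 3: (3,1)O 0/3 not · (3,2)X 3/4 satisfied · (3,3)X 3/4 satisfied · (3,4)X 2/4 not · (3,5)O 1/3 not · (3,6)O 1/2 not
Row 4: (4,0)O 1/2 not · (4,1)X 1/3 not · (4,2)X 4/4 satisfied · (4,3)X 3/3 satisfied · (4,4)X 4/4 satisfied · (4,5)X 2/3 not
Row 5: (5,0)O 1/1 satisfied · (5,2)X 2/2 satisfied · (5,4)X 3/3 satisfied · (5,5)X 2/3 not
Row 6: (6,1)O 0/1 not · (6,2)X 2/3 not · (6,3)X 2/2 satisfied · (6,4)X 2/3 not · (6,5)O 0/3 not · (6,6)X 0/1 not
Unsatisfied: (0,3), (0,4), (1,4), (1,5), (1,6), (2,1), (2,3), (2,4), (2,6), (3,1), (3,4), (3,5), (3,6), (4,0), (4,1), (4,5), (5,5), (6,1), (6,2), (6,4), (6,5), (6,6) — 22 in total.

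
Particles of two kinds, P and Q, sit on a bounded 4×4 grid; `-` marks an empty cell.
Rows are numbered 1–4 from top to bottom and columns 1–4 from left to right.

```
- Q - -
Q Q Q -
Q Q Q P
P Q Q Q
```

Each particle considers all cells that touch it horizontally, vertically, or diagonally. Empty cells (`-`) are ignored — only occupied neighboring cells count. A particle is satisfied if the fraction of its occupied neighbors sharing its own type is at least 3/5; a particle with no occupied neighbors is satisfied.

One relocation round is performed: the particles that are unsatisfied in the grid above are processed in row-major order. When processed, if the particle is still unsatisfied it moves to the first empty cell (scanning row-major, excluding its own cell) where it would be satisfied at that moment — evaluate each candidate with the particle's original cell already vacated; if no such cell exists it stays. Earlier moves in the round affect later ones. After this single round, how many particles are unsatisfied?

2

Initially unsatisfied (in order): (3,4), (4,1).
  (3,4): no empty cell satisfies it; stays.
  (4,1): no empty cell satisfies it; stays.
Resulting grid:
- Q - -
Q Q Q -
Q Q Q P
P Q Q Q
Unsatisfied now: (3,4), (4,1).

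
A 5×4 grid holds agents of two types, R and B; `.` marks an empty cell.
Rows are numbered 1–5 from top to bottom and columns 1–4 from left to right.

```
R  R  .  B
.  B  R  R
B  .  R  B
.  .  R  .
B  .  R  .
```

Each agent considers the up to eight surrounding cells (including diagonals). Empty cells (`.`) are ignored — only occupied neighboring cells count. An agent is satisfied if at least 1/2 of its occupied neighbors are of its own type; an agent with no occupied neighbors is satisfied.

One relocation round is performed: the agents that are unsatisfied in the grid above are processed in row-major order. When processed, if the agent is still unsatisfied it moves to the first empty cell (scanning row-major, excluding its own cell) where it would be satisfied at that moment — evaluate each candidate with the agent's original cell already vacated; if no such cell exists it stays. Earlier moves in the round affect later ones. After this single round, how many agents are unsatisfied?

Initially unsatisfied (in order): (1,4), (2,2), (3,4).
  (1,4) → (2,1).
  (2,2) → (4,1).
  (3,4) → (3,2).
Resulting grid:
R R . .
B . R R
B B R .
B . R .
B . R .
All satisfied now.

0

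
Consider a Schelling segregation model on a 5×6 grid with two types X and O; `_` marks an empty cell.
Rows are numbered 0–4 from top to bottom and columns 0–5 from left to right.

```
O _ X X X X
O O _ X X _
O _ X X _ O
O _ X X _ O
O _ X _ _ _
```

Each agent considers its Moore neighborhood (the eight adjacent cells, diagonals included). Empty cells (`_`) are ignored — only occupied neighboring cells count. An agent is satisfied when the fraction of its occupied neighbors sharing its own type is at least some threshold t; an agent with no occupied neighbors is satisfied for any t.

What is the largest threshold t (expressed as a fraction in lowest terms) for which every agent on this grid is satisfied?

Row 0: (0,0)O 2/2 · (0,2)X 2/3 · (0,3)X 4/4 · (0,4)X 4/4 · (0,5)X 2/2
Row 1: (1,0)O 3/3 · (1,1)O 3/5 · (1,3)X 6/6 · (1,4)X 5/6
Row 2: (2,0)O 3/3 · (2,2)X 4/5 · (2,3)X 5/5 · (2,5)O 1/2
Row 3: (3,0)O 2/2 · (3,2)X 4/4 · (3,3)X 4/4 · (3,5)O 1/1
Row 4: (4,0)O 1/1 · (4,2)X 2/2
The smallest same-type fraction is 1/2 at (2,5), which reduces to 1/2. Any threshold above that leaves this agent unsatisfied.

1/2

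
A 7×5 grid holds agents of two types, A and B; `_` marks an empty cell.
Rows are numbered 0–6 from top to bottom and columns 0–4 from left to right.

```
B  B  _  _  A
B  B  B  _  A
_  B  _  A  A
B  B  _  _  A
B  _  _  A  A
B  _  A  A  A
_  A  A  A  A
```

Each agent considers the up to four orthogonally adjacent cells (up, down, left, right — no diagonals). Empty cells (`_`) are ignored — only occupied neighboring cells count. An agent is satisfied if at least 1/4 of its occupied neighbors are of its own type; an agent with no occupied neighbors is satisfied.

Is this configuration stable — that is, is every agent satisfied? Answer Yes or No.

(0,0)B 2/2 ✓
(0,1)B 2/2 ✓
(0,4)A 1/1 ✓
(1,0)B 2/2 ✓
(1,1)B 4/4 ✓
(1,2)B 1/1 ✓
(1,4)A 2/2 ✓
(2,1)B 2/2 ✓
(2,3)A 1/1 ✓
(2,4)A 3/3 ✓
(3,0)B 2/2 ✓
(3,1)B 2/2 ✓
(3,4)A 2/2 ✓
(4,0)B 2/2 ✓
(4,3)A 2/2 ✓
(4,4)A 3/3 ✓
(5,0)B 1/1 ✓
(5,2)A 2/2 ✓
(5,3)A 4/4 ✓
(5,4)A 3/3 ✓
(6,1)A 1/1 ✓
(6,2)A 3/3 ✓
(6,3)A 3/3 ✓
(6,4)A 2/2 ✓
All meet the threshold, so the configuration is stable.

Yes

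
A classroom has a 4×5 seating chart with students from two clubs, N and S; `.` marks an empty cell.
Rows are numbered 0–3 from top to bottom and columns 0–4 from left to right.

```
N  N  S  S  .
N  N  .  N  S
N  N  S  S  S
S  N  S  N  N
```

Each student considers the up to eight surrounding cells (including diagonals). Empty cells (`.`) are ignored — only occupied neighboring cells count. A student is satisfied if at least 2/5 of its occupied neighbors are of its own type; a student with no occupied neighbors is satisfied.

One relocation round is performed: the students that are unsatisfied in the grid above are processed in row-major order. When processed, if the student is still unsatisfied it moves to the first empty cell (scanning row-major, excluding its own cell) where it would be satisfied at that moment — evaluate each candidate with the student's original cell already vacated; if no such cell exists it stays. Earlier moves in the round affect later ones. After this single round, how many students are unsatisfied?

Initially unsatisfied (in order): (0,2), (1,3), (2,2), (3,0), (3,3), (3,4).
  (0,2) → (0,4).
  (1,3) → (0,2).
  (2,2) → (1,3).
  (3,0) → (1,2).
  (3,3) → (2,2).
  (3,4) → (3,0).
Resulting grid:
N N N S S
N N S S S
N N N S S
N N S . .
Unsatisfied now: (1,2), (3,2).

2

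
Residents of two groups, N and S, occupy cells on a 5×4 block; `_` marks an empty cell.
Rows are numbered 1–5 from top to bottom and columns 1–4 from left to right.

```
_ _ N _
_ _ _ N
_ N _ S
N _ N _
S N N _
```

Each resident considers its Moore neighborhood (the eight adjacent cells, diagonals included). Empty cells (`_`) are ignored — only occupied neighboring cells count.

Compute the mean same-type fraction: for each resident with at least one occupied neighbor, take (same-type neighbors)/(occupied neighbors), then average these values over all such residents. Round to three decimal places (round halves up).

Row 1: (1,3)N 1/1
Row 2: (2,4)N 1/2
Row 3: (3,2)N 2/2 · (3,4)S 0/2
Row 4: (4,1)N 2/3 · (4,3)N 3/4
Row 5: (5,1)S 0/2 · (5,2)N 3/4 · (5,3)N 2/2
Sum over 9 residents: 1/1 + 1/2 + 2/2 + 0/2 + 2/3 + 3/4 + 0/2 + 3/4 + 2/2 = 17/3; mean = 17/3 ÷ 9 = 17/27 = 0.629629… → 0.630.

0.630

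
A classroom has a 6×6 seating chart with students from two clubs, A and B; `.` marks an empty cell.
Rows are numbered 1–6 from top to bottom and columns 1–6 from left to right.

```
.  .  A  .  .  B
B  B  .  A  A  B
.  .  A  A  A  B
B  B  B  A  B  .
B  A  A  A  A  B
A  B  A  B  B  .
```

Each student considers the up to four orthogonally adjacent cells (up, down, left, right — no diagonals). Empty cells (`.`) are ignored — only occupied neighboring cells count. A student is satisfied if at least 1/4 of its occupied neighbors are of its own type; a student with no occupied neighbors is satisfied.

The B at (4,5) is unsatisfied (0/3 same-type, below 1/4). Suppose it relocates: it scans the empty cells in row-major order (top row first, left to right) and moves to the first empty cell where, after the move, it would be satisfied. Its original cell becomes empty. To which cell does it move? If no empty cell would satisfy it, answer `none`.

Vacating (4,5). Empty cells in order:
  (1,1): 1/1 same-type → satisfied — stop here.

(1,1)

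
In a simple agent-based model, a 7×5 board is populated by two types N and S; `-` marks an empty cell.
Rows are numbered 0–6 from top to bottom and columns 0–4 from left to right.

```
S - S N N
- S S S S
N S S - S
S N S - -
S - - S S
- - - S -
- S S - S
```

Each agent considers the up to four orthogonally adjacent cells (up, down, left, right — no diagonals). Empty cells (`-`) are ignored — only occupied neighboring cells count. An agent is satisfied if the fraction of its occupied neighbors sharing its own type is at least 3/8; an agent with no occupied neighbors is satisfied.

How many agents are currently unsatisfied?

4

Row 0: (0,0)S 0/0 ok · (0,2)S 1/2 ok · (0,3)N 1/3 unhappy · (0,4)N 1/2 ok
Row 1: (1,1)S 2/2 ok · (1,2)S 4/4 ok · (1,3)S 2/3 ok · (1,4)S 2/3 ok
Row 2: (2,0)N 0/2 unhappy · (2,1)S 2/4 ok · (2,2)S 3/3 ok · (2,4)S 1/1 ok
Row 3: (3,0)S 1/3 unhappy · (3,1)N 0/3 unhappy · (3,2)S 1/2 ok
Row 4: (4,0)S 1/1 ok · (4,3)S 2/2 ok · (4,4)S 1/1 ok
Row 5: (5,3)S 1/1 ok
Row 6: (6,1)S 1/1 ok · (6,2)S 1/1 ok · (6,4)S 0/0 ok
Unsatisfied: (0,3), (2,0), (3,0), (3,1) — 4 in total.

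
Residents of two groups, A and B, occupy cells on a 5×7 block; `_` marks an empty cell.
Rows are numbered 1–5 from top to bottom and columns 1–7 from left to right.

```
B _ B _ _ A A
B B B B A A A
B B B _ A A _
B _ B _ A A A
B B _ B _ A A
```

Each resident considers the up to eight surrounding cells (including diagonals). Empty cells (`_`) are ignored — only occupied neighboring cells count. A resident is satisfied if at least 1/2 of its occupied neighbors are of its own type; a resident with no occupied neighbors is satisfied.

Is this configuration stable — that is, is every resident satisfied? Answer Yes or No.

Yes

(1,1)B 2/2 satisfied
(1,3)B 3/3 satisfied
(1,6)A 4/4 satisfied
(1,7)A 3/3 satisfied
(2,1)B 4/4 satisfied
(2,2)B 7/7 satisfied
(2,3)B 5/5 satisfied
(2,4)B 3/5 satisfied
(2,5)A 4/5 satisfied
(2,6)A 6/6 satisfied
(2,7)A 4/4 satisfied
(3,1)B 4/4 satisfied
(3,2)B 7/7 satisfied
(3,3)B 5/5 satisfied
(3,5)A 5/6 satisfied
(3,6)A 7/7 satisfied
(4,1)B 4/4 satisfied
(4,3)B 4/4 satisfied
(4,5)A 4/5 satisfied
(4,6)A 6/6 satisfied
(4,7)A 4/4 satisfied
(5,1)B 2/2 satisfied
(5,2)B 3/3 satisfied
(5,4)B 1/2 satisfied
(5,6)A 4/4 satisfied
(5,7)A 3/3 satisfied
All meet the threshold, so the configuration is stable.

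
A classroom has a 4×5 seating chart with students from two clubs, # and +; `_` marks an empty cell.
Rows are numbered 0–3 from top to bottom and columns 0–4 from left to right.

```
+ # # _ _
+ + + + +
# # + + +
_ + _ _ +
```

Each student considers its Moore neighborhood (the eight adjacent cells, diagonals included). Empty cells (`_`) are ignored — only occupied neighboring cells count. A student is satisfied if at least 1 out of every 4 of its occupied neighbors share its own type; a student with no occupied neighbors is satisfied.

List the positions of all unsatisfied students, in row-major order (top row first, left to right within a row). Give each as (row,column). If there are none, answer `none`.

(0,1), (2,1)

(0,0)+ 2/3 satisfied
(0,1)# 1/5 not
(0,2)# 1/4 satisfied
(1,0)+ 2/5 satisfied
(1,1)+ 4/8 satisfied
(1,2)+ 4/7 satisfied
(1,3)+ 5/6 satisfied
(1,4)+ 3/3 satisfied
(2,0)# 1/4 satisfied
(2,1)# 1/6 not
(2,2)+ 5/6 satisfied
(2,3)+ 6/6 satisfied
(2,4)+ 4/4 satisfied
(3,1)+ 1/3 satisfied
(3,4)+ 2/2 satisfied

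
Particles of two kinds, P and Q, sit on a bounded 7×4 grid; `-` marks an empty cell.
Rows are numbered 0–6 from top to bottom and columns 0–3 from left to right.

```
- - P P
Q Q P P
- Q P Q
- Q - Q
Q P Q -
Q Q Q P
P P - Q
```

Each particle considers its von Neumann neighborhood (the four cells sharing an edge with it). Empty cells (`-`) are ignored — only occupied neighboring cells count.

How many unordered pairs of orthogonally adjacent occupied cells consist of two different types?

12

Scan each occupied cell's neighbors to the right and below so each pair is counted once.
From row 0: 0 unlike of 3 pairs (running 0/3).
From row 1: 2 unlike of 6 pairs (running 2/9).
From row 2: 2 unlike of 4 pairs (running 4/13).
From row 3: 1 unlike of 1 pairs (running 5/14).
From row 4: 3 unlike of 5 pairs (running 8/19).
From row 5: 4 unlike of 6 pairs (running 12/25).
From row 6: 0 unlike of 1 pairs (running 12/26).
Total adjacent occupied pairs: 26; unlike-type pairs: 12.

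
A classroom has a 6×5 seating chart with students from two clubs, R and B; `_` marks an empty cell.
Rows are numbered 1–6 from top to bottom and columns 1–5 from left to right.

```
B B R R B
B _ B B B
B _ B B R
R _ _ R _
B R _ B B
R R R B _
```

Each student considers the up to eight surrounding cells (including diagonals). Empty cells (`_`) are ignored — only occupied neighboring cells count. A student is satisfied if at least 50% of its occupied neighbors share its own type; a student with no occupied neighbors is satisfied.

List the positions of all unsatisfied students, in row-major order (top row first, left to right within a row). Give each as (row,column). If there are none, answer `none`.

(1,3), (1,4), (3,5), (4,1), (4,4), (5,1)

Row 1: (1,1)B 2/2 ok · (1,2)B 3/4 ok · (1,3)R 1/4 unhappy · (1,4)R 1/5 unhappy · (1,5)B 2/3 ok
Row 2: (2,1)B 3/3 ok · (2,3)B 4/6 ok · (2,4)B 5/8 ok · (2,5)B 3/5 ok
Row 3: (3,1)B 1/2 ok · (3,3)B 3/4 ok · (3,4)B 4/6 ok · (3,5)R 1/4 unhappy
Row 4: (4,1)R 1/3 unhappy · (4,4)R 1/5 unhappy
Row 5: (5,1)B 0/4 unhappy · (5,2)R 4/5 ok · (5,4)B 2/4 ok · (5,5)B 2/3 ok
Row 6: (6,1)R 2/3 ok · (6,2)R 3/4 ok · (6,3)R 2/4 ok · (6,4)B 2/3 ok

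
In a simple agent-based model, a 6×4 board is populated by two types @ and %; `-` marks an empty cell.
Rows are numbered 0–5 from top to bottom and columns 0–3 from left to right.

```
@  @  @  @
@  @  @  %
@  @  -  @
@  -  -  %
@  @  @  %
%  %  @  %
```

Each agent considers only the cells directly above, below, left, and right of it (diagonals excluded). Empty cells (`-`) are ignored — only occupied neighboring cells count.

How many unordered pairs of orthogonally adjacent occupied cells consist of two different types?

Scan each occupied cell's neighbors to the right and below so each pair is counted once.
Row 0: @(0,0)–@(0,1)= @(0,0)–@(1,0)= @(0,1)–@(0,2)= @(0,1)–@(1,1)= @(0,2)–@(0,3)= @(0,2)–@(1,2)= @(0,3)–%(1,3)≠  → 1/7 unlike.
Row 1: @(1,0)–@(1,1)= @(1,0)–@(2,0)= @(1,1)–@(1,2)= @(1,1)–@(2,1)= @(1,2)–%(1,3)≠ %(1,3)–@(2,3)≠  → 2/6 unlike.
Row 2: @(2,0)–@(2,1)= @(2,0)–@(3,0)= @(2,3)–%(3,3)≠  → 1/3 unlike.
Row 3: @(3,0)–@(4,0)= %(3,3)–%(4,3)=  → 0/2 unlike.
Row 4: @(4,0)–@(4,1)= @(4,0)–%(5,0)≠ @(4,1)–@(4,2)= @(4,1)–%(5,1)≠ @(4,2)–%(4,3)≠ @(4,2)–@(5,2)= %(4,3)–%(5,3)=  → 3/7 unlike.
Row 5: %(5,0)–%(5,1)= %(5,1)–@(5,2)≠ @(5,2)–%(5,3)≠  → 2/3 unlike.
Total adjacent occupied pairs: 28; unlike-type pairs: 9.

9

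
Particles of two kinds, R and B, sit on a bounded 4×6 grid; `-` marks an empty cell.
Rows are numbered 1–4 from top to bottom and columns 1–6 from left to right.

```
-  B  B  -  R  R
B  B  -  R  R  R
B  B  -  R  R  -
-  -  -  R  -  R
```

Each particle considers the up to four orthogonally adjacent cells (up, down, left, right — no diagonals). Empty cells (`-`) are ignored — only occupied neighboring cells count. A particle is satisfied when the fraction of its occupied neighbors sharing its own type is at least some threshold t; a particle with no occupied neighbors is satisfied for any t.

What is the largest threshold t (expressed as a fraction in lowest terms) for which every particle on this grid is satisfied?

(1,2)B 2/2
(1,3)B 1/1
(1,5)R 2/2
(1,6)R 2/2
(2,1)B 2/2
(2,2)B 3/3
(2,4)R 2/2
(2,5)R 4/4
(2,6)R 2/2
(3,1)B 2/2
(3,2)B 2/2
(3,4)R 3/3
(3,5)R 2/2
(4,4)R 1/1
(4,6)R — no occupied neighbors
The smallest same-type fraction is 2/2 at (1,2), which reduces to 1/1. Any threshold above that leaves this particle unsatisfied.

1/1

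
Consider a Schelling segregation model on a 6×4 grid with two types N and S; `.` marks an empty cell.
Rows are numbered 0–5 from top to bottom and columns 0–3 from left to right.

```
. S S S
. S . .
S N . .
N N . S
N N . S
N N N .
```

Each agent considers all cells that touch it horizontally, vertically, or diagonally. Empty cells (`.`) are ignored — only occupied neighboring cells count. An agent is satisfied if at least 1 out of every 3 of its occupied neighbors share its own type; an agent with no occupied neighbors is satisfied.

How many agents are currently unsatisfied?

1

Row 0: (0,1)S 2/2 satisfied · (0,2)S 3/3 satisfied · (0,3)S 1/1 satisfied
Row 1: (1,1)S 3/4 satisfied
Row 2: (2,0)S 1/4 not · (2,1)N 2/4 satisfied
Row 3: (3,0)N 4/5 satisfied · (3,1)N 4/5 satisfied · (3,3)S 1/1 satisfied
Row 4: (4,0)N 5/5 satisfied · (4,1)N 6/6 satisfied · (4,3)S 1/2 satisfied
Row 5: (5,0)N 3/3 satisfied · (5,1)N 4/4 satisfied · (5,2)N 2/3 satisfied
Unsatisfied: (2,0) — 1 in total.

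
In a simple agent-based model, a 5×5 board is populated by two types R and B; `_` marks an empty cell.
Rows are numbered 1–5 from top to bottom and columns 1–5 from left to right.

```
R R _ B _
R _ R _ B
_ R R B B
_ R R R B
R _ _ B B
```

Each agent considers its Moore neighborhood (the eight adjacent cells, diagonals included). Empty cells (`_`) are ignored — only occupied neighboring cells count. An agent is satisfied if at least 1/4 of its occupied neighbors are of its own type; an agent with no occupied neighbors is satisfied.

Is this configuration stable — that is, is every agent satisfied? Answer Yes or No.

(1,1)R 2/2 satisfied
(1,2)R 3/3 satisfied
(1,4)B 1/2 satisfied
(2,1)R 3/3 satisfied
(2,3)R 3/5 satisfied
(2,5)B 3/3 satisfied
(3,2)R 5/5 satisfied
(3,3)R 5/6 satisfied
(3,4)B 3/7 satisfied
(3,5)B 3/4 satisfied
(4,2)R 4/4 satisfied
(4,3)R 4/6 satisfied
(4,4)R 2/7 satisfied
(4,5)B 4/5 satisfied
(5,1)R 1/1 satisfied
(5,4)B 2/4 satisfied
(5,5)B 2/3 satisfied
All meet the threshold, so the configuration is stable.

Yes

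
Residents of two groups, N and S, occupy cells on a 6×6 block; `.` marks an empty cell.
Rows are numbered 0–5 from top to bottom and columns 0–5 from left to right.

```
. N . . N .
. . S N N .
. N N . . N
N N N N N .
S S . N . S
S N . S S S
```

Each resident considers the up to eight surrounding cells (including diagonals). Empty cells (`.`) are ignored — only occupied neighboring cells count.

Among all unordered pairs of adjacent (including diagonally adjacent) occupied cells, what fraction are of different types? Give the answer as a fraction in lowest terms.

5/14

Scan each occupied cell's neighbors to the right and below (and the two forward diagonals) so each pair is counted once.
Row 0: N(0,1)–S(1,2)≠ N(0,4)–N(1,4)= N(0,4)–N(1,3)=  → 1/3 unlike.
Row 1: S(1,2)–N(1,3)≠ S(1,2)–N(2,2)≠ S(1,2)–N(2,1)≠ N(1,3)–N(1,4)= N(1,3)–N(2,2)= N(1,4)–N(2,5)=  → 3/6 unlike.
Row 2: N(2,1)–N(2,2)= N(2,1)–N(3,1)= N(2,1)–N(3,2)= N(2,1)–N(3,0)= N(2,2)–N(3,2)= N(2,2)–N(3,3)= N(2,2)–N(3,1)= N(2,5)–N(3,4)=  → 0/8 unlike.
Row 3: N(3,0)–N(3,1)= N(3,0)–S(4,0)≠ N(3,0)–S(4,1)≠ N(3,1)–N(3,2)= N(3,1)–S(4,1)≠ N(3,1)–S(4,0)≠ N(3,2)–N(3,3)= N(3,2)–N(4,3)= N(3,2)–S(4,1)≠ N(3,3)–N(3,4)= N(3,3)–N(4,3)= N(3,4)–S(4,5)≠ N(3,4)–N(4,3)=  → 6/13 unlike.
Row 4: S(4,0)–S(4,1)= S(4,0)–S(5,0)= S(4,0)–N(5,1)≠ S(4,1)–N(5,1)≠ S(4,1)–S(5,0)= N(4,3)–S(5,3)≠ N(4,3)–S(5,4)≠ S(4,5)–S(5,5)= S(4,5)–S(5,4)=  → 4/9 unlike.
Row 5: S(5,0)–N(5,1)≠ S(5,3)–S(5,4)= S(5,4)–S(5,5)=  → 1/3 unlike.
Total adjacent occupied pairs: 42; unlike-type pairs: 15.
15/42 reduces to 5/14.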